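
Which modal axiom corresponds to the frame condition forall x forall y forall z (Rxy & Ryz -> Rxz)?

A defining formula is □ψ → □□ψ (the 4 axiom).
Suppose □ψ→□□ψ is valid. Take Rxy, Ryz and set V(ψ)={w : Rxw}. Then □ψ at x, so □□ψ at x, so □ψ at y, so ψ at z, i.e. Rxz.

□ψ → □□ψ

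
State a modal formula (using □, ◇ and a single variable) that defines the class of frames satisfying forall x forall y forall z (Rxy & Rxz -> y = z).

This is partial functionality; the standard corresponding axiom is CD: ◇r → □r.
Suppose ◇r→□r is valid. Take Rxy, Rxz and set V(r)={y}. Then ◇r at x, so □r at x, so r at z, i.e. z=y.

◇r → □r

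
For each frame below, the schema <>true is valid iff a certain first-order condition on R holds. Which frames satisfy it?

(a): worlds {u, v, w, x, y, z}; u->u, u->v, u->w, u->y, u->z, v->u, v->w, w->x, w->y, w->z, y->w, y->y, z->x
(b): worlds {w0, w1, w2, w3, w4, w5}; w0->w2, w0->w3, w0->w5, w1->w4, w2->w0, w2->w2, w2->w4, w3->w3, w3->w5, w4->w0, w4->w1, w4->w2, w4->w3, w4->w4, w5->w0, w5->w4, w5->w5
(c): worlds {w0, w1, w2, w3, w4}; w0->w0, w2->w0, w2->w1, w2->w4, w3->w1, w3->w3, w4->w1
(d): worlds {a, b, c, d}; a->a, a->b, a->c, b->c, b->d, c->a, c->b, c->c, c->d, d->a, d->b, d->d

The schema corresponds to seriality: forall x exists y Rxy.
(a): fails — world x has no successor.
(b): holds.
(c): fails — world w1 has no successor.
(d): holds.
Valid on: (b), (d).

(b), (d)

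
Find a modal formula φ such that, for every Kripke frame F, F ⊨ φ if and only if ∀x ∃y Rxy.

A defining formula is □r → ◇r (the D axiom).
Suppose □r→◇r is valid. At any x set V(r)=W. Then □r at x, so ◇r at x, so x has a successor.

□r → ◇r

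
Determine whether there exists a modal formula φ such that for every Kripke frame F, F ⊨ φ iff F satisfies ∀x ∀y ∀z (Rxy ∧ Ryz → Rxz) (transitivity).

Definable; □r → □□r defines it

This is a Sahlqvist condition; the 4 axiom □r → □□r defines it.
Suppose □r→□□r is valid. Take Rxy, Ryz and set V(r)={w : Rxw}. Then □r at x, so □□r at x, so □r at y, so r at z, i.e. Rxz.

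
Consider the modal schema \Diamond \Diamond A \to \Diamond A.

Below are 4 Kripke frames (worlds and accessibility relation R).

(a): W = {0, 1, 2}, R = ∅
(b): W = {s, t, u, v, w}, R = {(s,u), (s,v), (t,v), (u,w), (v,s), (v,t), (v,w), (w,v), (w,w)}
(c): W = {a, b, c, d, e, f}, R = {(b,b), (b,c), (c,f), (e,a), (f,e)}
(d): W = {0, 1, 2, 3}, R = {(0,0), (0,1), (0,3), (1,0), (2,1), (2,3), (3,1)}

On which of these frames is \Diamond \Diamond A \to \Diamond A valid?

(a)

The schema corresponds to transitivity: \forall x \forall y \forall z (Rxy \wedge Ryz \to Rxz).
(a): condition met.
(b): fails — Rtv and Rvw but not Rtw.
(c): fails — Rbc and Rcf but not Rbf.
(d): fails — R10 and R01 but not R11.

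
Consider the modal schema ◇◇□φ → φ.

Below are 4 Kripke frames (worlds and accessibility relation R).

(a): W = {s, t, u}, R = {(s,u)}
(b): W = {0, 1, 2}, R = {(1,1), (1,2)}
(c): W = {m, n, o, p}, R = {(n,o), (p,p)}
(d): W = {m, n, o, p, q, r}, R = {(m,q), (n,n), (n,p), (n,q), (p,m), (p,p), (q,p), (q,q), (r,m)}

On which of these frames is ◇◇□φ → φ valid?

(a), (c)

Frame correspondent (Sahlqvist): ∀x ∀y (xR²y → ∃w (yRw ∧ x = w)) — i.e. a generalized confluence (Geach) condition.
(a): ✓.
(b): fails — 1R²2 but no w with 2Rw and 1=w.
(c): ✓.
(d): fails — mR²q but no w with qRw and m=w.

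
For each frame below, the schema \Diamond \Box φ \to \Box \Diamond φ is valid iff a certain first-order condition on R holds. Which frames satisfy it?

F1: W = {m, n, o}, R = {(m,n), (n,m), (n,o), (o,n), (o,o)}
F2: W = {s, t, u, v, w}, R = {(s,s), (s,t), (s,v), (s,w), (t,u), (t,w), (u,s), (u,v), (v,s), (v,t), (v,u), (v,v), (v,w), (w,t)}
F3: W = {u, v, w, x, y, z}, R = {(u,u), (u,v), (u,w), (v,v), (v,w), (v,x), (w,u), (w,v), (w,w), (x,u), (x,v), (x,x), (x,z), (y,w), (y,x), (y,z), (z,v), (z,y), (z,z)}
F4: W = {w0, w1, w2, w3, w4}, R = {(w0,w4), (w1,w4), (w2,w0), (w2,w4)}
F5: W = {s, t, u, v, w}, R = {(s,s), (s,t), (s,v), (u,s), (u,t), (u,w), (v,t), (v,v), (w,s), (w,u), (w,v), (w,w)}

Frame correspondent (Sahlqvist): \forall x \forall y \forall z (Rxy \wedge Rxz \to \exists w (Ryw \wedge Rzw)) — i.e. convergence.
F1: holds.
F2: fails — Rsw and Rst but w and t have no common successor.
F3: holds.
F4: fails — Rw0w4 and Rw0w4 but w4 and w4 have no common successor.
F5: fails — Rsv and Rst but v and t have no common successor.

F1, F3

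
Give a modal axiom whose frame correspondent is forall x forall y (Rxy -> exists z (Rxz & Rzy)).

□□q → □q

A defining formula is □□q → □q (the C4 axiom).
Suppose □□q→□q is valid. Take Rxy and set V(q)={w : xR²w}. Then □□q at x, so □q at x, so q at y, i.e. ∃z(Rxz∧Rzy).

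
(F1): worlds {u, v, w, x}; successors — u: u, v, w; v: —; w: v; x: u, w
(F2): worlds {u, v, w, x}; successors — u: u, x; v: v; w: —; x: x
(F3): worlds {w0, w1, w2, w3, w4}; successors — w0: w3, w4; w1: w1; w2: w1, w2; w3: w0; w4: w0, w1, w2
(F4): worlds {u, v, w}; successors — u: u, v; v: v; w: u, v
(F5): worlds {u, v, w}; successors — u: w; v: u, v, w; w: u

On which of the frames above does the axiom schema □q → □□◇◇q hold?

Frame correspondent (Sahlqvist): ∀x ∀z (xR²z → ∃w (xRw ∧ zR²w)) — i.e. a generalized confluence (Geach) condition.
(F1): fails — uR²v but no t with uRt and vR²t.
(F2): satisfies the condition.
(F3): fails — w0R²w0 but no w with w0Rw and w0R²w.
(F4): satisfies the condition.
(F5): fails — uR²u but no t with uRt and uR²t.
Valid on: (F2), (F4).

(F2), (F4)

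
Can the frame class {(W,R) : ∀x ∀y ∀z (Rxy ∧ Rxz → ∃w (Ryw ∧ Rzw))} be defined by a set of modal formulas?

Yes — defined by ◇□r → □◇r

The condition is convergence. A defining modal formula is ◇□r → □◇r.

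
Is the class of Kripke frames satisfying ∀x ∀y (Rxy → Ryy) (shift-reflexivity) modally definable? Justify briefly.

Yes: it is shift-reflexivity, defined by the T□ schema □(□r → r).

Yes — defined by □(□r → r)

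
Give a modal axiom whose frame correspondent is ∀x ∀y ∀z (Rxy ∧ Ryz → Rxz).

□p → □□p

This is transitivity; the standard corresponding axiom is 4: □p → □□p.
Suppose □p→□□p is valid. Take Rxy, Ryz and set V(p)={w : Rxw}. Then □p at x, so □□p at x, so □p at y, so p at z, i.e. Rxz.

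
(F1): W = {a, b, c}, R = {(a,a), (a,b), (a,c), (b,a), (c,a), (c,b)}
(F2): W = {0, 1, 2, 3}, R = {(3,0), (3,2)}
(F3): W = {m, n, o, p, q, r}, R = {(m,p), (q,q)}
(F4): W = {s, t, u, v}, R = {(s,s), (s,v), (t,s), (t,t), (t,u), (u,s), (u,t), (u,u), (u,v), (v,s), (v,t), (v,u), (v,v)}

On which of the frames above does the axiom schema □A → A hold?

Frame correspondent (Sahlqvist): ∀x Rxx — i.e. reflexivity.
(F1): fails — world b does not see itself.
(F2): fails — world 0 does not see itself.
(F3): fails — world m does not see itself.
(F4): ✓.

(F4)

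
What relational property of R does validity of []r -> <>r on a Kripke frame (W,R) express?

Suppose □r→◇r is valid. At any x set V(r)=W. Then □r at x, so ◇r at x, so x has a successor.

Seriality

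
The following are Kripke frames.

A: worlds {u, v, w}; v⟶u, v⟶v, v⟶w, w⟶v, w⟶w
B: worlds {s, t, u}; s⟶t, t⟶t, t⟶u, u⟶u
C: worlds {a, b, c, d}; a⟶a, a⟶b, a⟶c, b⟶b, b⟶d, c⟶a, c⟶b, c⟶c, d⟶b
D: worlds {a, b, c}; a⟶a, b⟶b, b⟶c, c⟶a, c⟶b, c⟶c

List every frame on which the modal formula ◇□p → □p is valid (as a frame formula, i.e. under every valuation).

none

Frame correspondent (Sahlqvist): ∀x ∀y ∀z (Rxy ∧ Rxz → Ryz) — i.e. the Euclidean property.
A: fails — Rvw and Rvu but not Rwu.
B: fails — Rtu and Rtt but not Rut.
C: fails — Rab and Raa but not Rba.
D: fails — Rcb and Rca but not Rba.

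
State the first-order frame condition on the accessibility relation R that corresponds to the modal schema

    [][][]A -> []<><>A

forall x forall z (xRz -> exists w (x R^3 w & z R^2 w))

This is a Sahlqvist (Geach-type) schema ◇^0□^3A → □^1◇^2A.
Minimal-valuation argument: fix x; take any y with xR^0y and any z with xR^1z. Set V(A) to the set of worlds R-reachable from y in exactly 3 steps. Then □^3A holds at y, so the antecedent holds at x; validity forces ◇^2A at z, giving a w with zR^2w and yR^3w.
First-order correspondent: forall x forall z (xRz -> exists w (x R^3 w & z R^2 w)).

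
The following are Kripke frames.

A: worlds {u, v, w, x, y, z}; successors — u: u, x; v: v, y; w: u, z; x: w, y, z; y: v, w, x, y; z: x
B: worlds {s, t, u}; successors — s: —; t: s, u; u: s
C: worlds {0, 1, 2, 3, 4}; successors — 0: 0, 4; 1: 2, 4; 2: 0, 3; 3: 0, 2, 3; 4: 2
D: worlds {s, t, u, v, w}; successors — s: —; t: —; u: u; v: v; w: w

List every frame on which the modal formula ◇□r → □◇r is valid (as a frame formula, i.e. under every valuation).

D

This is the axiom for convergence; its first-order frame correspondent is ∀x ∀y ∀z (Rxy ∧ Rxz → ∃w (Ryw ∧ Rzw)).
A: fails — Ruu and Rux but u and x have no common successor.
B: fails — Rtu and Rts but u and s have no common successor.
C: fails — R00 and R04 but 0 and 4 have no common successor.
D: holds.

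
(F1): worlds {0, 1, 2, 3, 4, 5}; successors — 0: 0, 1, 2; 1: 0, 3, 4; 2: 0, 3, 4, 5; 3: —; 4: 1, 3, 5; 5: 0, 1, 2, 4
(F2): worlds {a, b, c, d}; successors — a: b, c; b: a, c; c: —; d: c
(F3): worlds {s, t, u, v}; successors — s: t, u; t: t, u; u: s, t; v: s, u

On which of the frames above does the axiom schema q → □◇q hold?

This is the axiom for symmetry; its first-order frame correspondent is ∀x ∀y (Rxy → Ryx).
(F1): fails — R23 but not R32.
(F2): fails — Rbc but not Rcb.
(F3): fails — Rvu but not Ruv.

none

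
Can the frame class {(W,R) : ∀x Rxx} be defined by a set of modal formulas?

Yes: it is reflexivity, defined by the T schema □r → r.

Definable; □r → r defines it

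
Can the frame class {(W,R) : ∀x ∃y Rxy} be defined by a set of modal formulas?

Yes, by □r → ◇r

Yes: it is seriality, defined by the D schema □r → ◇r.
Suppose □r→◇r is valid. At any x set V(r)=W. Then □r at x, so ◇r at x, so x has a successor.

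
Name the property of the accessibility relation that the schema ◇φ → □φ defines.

Suppose ◇φ→□φ is valid. Take Rxy, Rxz and set V(φ)={y}. Then ◇φ at x, so □φ at x, so φ at z, i.e. z=y.

partial functionality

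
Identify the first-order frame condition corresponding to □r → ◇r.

Suppose □r→◇r is valid. At any x set V(r)=W. Then □r at x, so ◇r at x, so x has a successor.
Conversely, on a frame with seriality the schema holds at every world under every valuation.
Frame condition: ∀x ∃y Rxy.

seriality: ∀x ∃y Rxy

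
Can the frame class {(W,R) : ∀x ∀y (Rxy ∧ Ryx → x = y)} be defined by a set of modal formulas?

Modal frame validity is preserved under surjective bounded morphisms.
The 4-cycle (worlds w0,w1,w2,w3 with w0→w1→w2→w3→w0) is antisymmetric. Sending even-indexed worlds to • and odd-indexed worlds to ∘ is a surjective bounded morphism onto the two-world frame with •↔∘, which is not antisymmetric.
Hence antisymmetry is not modally definable.

No — not modally definable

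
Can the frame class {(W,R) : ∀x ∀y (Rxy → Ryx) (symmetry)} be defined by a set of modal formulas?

Yes — defined by p → □◇p

This is a Sahlqvist condition; the B axiom p → □◇p defines it.
Suppose p→□◇p is valid. Take Rxy and set V(p)={x}. Then p at x, so □◇p at x, so ◇p at y, so some z with Ryz has p; z=x, i.e. Ryx.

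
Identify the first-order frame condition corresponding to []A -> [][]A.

Suppose □A→□□A is valid. Take Rxy, Ryz and set V(A)={w : Rxw}. Then □A at x, so □□A at x, so □A at y, so A at z, i.e. Rxz.

Transitivity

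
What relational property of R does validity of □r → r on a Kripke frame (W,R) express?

reflexivity: ∀x Rxx

This is the T axiom.
It corresponds to reflexivity: ∀x Rxx.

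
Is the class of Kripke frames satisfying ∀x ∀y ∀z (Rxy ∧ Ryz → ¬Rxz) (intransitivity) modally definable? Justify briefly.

If a class were modally definable it would be closed under surjective bounded morphisms (Goldblatt–Thomason).
The 5-cycle (worlds w0,w1,w2,w3,w4 with w0→w1→w2→w3→w4→w0) is intransitive. Mapping every world to a single reflexive point • is a surjective bounded morphism; the reflexive point is not intransitive (R••∧R•• but R••).
Hence intransitivity is not modally definable.

Not definable by any modal formula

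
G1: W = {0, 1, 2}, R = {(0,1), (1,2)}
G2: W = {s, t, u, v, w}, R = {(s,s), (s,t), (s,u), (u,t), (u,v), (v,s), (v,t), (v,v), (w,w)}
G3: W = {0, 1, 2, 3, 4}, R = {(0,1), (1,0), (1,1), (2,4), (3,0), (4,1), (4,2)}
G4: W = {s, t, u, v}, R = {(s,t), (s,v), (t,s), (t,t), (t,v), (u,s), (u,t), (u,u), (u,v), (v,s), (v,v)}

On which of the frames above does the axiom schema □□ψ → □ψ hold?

The schema corresponds to density: ∀x ∀y (Rxy → ∃z (Rxz ∧ Rzy)).
G1: fails — R12 but no z with R1z and Rz2.
G2: satisfies the condition.
G3: fails — R24 but no z with R2z and Rz4.
G4: satisfies the condition.

G2, G4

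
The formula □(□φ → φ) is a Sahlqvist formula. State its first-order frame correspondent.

shift-reflexivity: ∀x ∀y (Rxy → Ryy)

This schema is the T□ axiom.
Its frame correspondent is shift-reflexivity — ∀x ∀y (Rxy → Ryy).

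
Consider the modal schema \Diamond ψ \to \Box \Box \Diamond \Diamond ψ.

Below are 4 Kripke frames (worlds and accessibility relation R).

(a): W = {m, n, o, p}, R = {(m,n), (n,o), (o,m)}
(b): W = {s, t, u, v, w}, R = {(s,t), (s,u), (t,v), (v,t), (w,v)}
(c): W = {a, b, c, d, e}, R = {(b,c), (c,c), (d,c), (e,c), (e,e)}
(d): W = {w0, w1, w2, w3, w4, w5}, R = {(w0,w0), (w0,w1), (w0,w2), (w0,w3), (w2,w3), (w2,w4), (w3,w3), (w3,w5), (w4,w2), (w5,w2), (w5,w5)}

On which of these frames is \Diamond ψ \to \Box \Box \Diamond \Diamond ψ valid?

Frame correspondent (Sahlqvist): \forall x \forall y \forall z ((xRy \wedge x R^2 z) \to \exists w (y = w \wedge z R^2 w)) — i.e. a generalized confluence (Geach) condition.
(a): ✓.
(b): fails — sRt, sR²v but no w* with t=w* and vR²w*.
(c): fails — eRe, eR²c but no w with e=w and cR²w.
(d): fails — w0Rw0, w0R²w1 but no w with w0=w and w1R²w.
Valid on: (a).

(a)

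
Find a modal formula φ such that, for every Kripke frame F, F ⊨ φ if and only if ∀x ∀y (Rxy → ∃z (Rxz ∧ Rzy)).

□□s → □s

This is density; the standard corresponding axiom is C4: □□s → □s.
Suppose □□s→□s is valid. Take Rxy and set V(s)={w : xR²w}. Then □□s at x, so □s at x, so s at y, i.e. ∃z(Rxz∧Rzy).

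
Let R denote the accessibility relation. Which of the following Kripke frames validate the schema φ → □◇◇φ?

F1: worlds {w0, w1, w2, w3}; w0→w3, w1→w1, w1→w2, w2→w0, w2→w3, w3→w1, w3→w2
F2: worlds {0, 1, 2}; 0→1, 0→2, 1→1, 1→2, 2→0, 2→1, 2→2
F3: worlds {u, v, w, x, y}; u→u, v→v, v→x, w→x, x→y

This is the axiom for a generalized confluence (Geach) condition; its first-order frame correspondent is ∀x ∀z (xRz → ∃w (x = w ∧ zR²w)).
F1: holds.
F2: holds.
F3: fails — vRx but no t with v=t and xR²t.

F1, F2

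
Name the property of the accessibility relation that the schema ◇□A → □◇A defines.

This is the .2 axiom.
It corresponds to convergence: ∀x ∀y ∀z (Rxy ∧ Rxz → ∃w (Ryw ∧ Rzw)).

convergence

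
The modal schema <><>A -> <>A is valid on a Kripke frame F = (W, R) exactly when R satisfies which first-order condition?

transitivity

Replacing A by ¬A and contraposing gives the equivalent schema □A → □□A.
Suppose □A→□□A is valid. Take Rxy, Ryz and set V(A)={w : Rxw}. Then □A at x, so □□A at x, so □A at y, so A at z, i.e. Rxz.
The converse is a direct semantic check.
So the correspondent is transitivity.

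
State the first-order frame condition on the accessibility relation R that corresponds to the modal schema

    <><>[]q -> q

forall x forall y (x R^2 y -> exists w (yRw & x = w))

This is a Sahlqvist (Geach-type) schema ◇^2□^1q → □^0◇^0q.
First-order correspondent: forall x forall y (x R^2 y -> exists w (yRw & x = w)).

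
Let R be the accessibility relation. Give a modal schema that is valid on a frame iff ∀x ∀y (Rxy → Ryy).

This is shift-reflexivity; the standard corresponding axiom is T□: □(□s → s).

□(□s → s)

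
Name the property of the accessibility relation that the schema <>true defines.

◇⊤ holds at w iff w has a successor, so frame-validity of ◇⊤ is exactly seriality. Equivalently via □A → ◇A:
Suppose □A→◇A is valid. At any x set V(A)=W. Then □A at x, so ◇A at x, so x has a successor.
Conversely, on a frame with seriality the schema holds at every world under every valuation.
Frame condition: forall x exists y Rxy.

Seriality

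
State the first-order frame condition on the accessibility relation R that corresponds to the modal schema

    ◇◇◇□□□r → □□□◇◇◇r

This is a Sahlqvist (Geach-type) schema ◇^3□^3r → □^3◇^3r.
Minimal-valuation argument: fix x; take any y with xR^3y and any z with xR^3z. Set V(r) to the set of worlds R-reachable from y in exactly 3 steps. Then □^3r holds at y, so the antecedent holds at x; validity forces ◇^3r at z, giving a w with zR^3w and yR^3w.
First-order correspondent: ∀x ∀y ∀z ((xR³y ∧ xR³z) → ∃w (yR³w ∧ zR³w)).

∀x ∀y ∀z ((xR³y ∧ xR³z) → ∃w (yR³w ∧ zR³w))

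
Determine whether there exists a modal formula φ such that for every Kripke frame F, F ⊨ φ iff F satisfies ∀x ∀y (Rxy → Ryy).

Yes: it is shift-reflexivity, defined by the T□ schema □(□r → r).
Suppose □(□r→r) is valid. Take Rxy and set V(r)={w : Ryw}. Then at y, □r holds; since □(□r→r) at x, □r→r at y, so r at y, i.e. Ryy.

Yes, by □(□r → r)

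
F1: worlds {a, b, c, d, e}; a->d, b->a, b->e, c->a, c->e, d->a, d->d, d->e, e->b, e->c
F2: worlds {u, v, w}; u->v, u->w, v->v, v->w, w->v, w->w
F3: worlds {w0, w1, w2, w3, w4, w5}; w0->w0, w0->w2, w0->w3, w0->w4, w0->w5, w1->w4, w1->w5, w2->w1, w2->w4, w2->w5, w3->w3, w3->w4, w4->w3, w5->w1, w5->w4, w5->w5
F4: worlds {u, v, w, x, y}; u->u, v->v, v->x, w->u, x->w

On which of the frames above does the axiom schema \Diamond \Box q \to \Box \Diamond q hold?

F2

The schema corresponds to convergence: \forall x \forall y \forall z (Rxy \wedge Rxz \to \exists w (Ryw \wedge Rzw)).
F1: fails — Rba and Rbe but a and e have no common successor.
F2: condition met.
F3: fails — Rw0w4 and Rw0w5 but w4 and w5 have no common successor.
F4: fails — Rvv and Rvx but v and x have no common successor.
Valid on: F2.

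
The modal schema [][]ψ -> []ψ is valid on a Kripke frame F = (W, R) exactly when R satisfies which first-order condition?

Suppose □□ψ→□ψ is valid. Take Rxy and set V(ψ)={w : xR²w}. Then □□ψ at x, so □ψ at x, so ψ at y, i.e. ∃z(Rxz∧Rzy).
Conversely, any frame satisfying forall x forall y (Rxy -> exists z (Rxz & Rzy)) validates the schema.
So the correspondent is density.

density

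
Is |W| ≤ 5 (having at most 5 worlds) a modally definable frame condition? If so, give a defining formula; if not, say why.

Not modally definable

Modal frame validity is preserved under disjoint unions.
Any modal formula valid on each of 6 disjoint one-world frames is valid on their disjoint union (validity is preserved under disjoint unions). Each one-world frame has |W|=1≤5, but the union has |W|=6.
Hence having at most 5 worlds is not modally definable.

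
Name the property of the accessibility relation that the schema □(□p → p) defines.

shift-reflexivity

This is the T□ axiom.
Its frame correspondent is shift-reflexivity — ∀x ∀y (Rxy → Ryy).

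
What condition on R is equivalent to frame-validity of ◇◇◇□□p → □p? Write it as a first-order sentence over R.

This is a Sahlqvist (Geach-type) schema ◇^3□^2p → □^1◇^0p.
First-order correspondent: ∀x ∀y ∀z ((xR³y ∧ xRz) → ∃w (yR²w ∧ z = w)).

∀x ∀y ∀z ((xR³y ∧ xRz) → ∃w (yR²w ∧ z = w))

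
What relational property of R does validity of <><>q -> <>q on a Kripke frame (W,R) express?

This is frame-equivalent to □q → □□q (substitute ¬q for q and contrapose).
Suppose □q→□□q is valid. Take Rxy, Ryz and set V(q)={w : Rxw}. Then □q at x, so □□q at x, so □q at y, so q at z, i.e. Rxz.
Conversely, on a frame with transitivity the schema holds at every world under every valuation.
Frame condition: forall x forall y forall z (Rxy & Ryz -> Rxz).

transitivity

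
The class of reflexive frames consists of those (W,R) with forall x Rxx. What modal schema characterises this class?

□p → p

This is reflexivity; the standard corresponding axiom is T: □p → p.
Suppose □p→p is valid. At any x set V(p)={w : Rxw}. Then □p holds at x, so p holds at x, i.e. Rxx.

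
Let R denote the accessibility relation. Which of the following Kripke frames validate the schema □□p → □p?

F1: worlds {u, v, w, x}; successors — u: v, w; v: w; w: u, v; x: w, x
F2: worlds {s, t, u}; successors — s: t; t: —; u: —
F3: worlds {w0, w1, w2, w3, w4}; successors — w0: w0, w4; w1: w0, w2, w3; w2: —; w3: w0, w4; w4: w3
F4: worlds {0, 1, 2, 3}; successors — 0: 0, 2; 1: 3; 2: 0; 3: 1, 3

Frame correspondent (Sahlqvist): ∀x ∀y (Rxy → ∃z (Rxz ∧ Rzy)) — i.e. density.
F1: fails — Rwu but no z with Rwz and Rzu.
F2: fails — Rst but no z with Rsz and Rzt.
F3: fails — Rw1w2 but no z with Rw1z and Rzw2.
F4: condition met.

F4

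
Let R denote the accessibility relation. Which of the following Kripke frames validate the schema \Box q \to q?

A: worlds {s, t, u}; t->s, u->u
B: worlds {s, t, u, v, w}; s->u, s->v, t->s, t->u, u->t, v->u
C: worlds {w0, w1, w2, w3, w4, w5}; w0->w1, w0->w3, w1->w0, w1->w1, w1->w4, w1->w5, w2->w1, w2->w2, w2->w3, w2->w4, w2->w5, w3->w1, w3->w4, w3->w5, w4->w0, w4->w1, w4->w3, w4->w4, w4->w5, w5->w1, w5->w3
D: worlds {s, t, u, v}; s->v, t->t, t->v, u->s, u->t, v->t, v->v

This is the axiom for reflexivity; its first-order frame correspondent is \forall x Rxx.
A: fails — world s does not see itself.
B: fails — world s does not see itself.
C: fails — world w0 does not see itself.
D: fails — world s does not see itself.
Valid on no frame.

none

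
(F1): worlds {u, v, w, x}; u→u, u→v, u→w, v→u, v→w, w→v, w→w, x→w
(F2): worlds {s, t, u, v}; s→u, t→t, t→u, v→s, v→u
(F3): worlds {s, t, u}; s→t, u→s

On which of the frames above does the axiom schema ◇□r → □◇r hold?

The schema corresponds to convergence: ∀x ∀y ∀z (Rxy ∧ Rxz → ∃w (Ryw ∧ Rzw)).
(F1): condition met.
(F2): fails — Rsu and Rsu but u and u have no common successor.
(F3): fails — Rst and Rst but t and t have no common successor.
Valid on: (F1).

(F1)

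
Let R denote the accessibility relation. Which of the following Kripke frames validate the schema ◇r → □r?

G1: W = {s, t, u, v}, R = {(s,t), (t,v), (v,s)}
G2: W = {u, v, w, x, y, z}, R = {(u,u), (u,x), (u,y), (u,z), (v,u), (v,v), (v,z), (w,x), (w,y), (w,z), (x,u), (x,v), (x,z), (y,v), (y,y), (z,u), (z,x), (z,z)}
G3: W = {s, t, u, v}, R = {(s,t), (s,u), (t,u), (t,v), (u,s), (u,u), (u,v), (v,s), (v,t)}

The schema corresponds to partial functionality: ∀x ∀y ∀z (Rxy ∧ Rxz → y = z).
G1: condition met.
G2: fails — u sees both u and x.
G3: fails — s sees both t and u.
Valid on: G1.

G1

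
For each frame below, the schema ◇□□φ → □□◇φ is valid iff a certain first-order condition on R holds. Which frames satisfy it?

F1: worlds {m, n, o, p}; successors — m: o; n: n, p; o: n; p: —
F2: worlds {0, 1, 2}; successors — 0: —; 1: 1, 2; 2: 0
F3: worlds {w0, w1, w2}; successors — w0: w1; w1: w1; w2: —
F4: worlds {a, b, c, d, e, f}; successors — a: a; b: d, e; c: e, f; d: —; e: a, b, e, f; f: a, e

Frame correspondent (Sahlqvist): ∀x ∀y ∀z ((xRy ∧ xR²z) → ∃w (yR²w ∧ zRw)) — i.e. a generalized confluence (Geach) condition.
F1: fails — nRn, nR²p but no w with nR²w and pRw.
F2: fails — 1R1, 1R²0 but no w with 1R²w and 0Rw.
F3: ✓.
F4: fails — bRd, bR²a but no w with dR²w and aRw.
Valid on: F3.

F3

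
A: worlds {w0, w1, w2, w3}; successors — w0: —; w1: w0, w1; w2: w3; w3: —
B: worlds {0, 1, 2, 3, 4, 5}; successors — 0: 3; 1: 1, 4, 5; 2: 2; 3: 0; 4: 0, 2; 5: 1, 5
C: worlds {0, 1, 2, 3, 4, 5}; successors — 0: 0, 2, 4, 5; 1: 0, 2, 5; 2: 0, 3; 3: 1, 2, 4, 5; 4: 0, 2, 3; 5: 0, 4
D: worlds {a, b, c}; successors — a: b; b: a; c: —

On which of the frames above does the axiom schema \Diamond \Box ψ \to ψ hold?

The schema corresponds to symmetry: \forall x \forall y (Rxy \to Ryx).
A: fails — Rw1w0 but not Rw0w1.
B: fails — R14 but not R41.
C: fails — R10 but not R01.
D: ✓.
Valid on: D.

D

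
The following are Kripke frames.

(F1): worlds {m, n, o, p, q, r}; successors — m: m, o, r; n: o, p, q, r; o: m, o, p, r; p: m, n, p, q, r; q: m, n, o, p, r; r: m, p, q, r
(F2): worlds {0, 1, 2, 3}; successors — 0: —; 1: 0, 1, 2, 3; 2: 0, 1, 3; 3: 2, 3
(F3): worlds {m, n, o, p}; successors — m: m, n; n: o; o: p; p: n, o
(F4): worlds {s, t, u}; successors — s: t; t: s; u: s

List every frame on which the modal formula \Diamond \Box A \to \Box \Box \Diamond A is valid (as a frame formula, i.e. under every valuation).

Frame correspondent (Sahlqvist): \forall x \forall y \forall z ((xRy \wedge x R^2 z) \to \exists w (yRw \wedge zRw)) — i.e. a generalized confluence (Geach) condition.
(F1): holds.
(F2): fails — 1R0, 1R²0 but no w with 0Rw and 0Rw.
(F3): fails — mRm, mR²n but no w with mRw and nRw.
(F4): fails — sRt, sR²s but no w with tRw and sRw.
Valid on: (F1).

(F1)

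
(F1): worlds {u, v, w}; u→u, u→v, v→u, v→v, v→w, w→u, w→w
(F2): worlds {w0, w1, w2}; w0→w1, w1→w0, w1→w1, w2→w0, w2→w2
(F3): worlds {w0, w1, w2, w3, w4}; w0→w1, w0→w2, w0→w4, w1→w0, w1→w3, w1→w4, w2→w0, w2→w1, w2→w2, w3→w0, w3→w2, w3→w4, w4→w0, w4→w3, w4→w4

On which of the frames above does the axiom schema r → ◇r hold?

The schema corresponds to reflexivity: ∀x Rxx.
(F1): satisfies the condition.
(F2): fails — world w0 does not see itself.
(F3): fails — world w0 does not see itself.
Valid on: (F1).

(F1)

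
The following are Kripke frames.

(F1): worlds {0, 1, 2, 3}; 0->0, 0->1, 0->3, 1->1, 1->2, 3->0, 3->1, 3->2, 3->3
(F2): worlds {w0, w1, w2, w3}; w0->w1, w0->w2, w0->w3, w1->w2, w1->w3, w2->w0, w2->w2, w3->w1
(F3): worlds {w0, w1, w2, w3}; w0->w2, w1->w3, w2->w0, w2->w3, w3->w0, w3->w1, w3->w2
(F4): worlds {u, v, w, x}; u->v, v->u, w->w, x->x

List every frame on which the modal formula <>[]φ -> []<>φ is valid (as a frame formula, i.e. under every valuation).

(F4)

This is the axiom for convergence; its first-order frame correspondent is forall x forall y forall z (Rxy & Rxz -> exists w (Ryw & Rzw)).
(F1): fails — R12 and R12 but 2 and 2 have no common successor.
(F2): fails — Rw0w1 and Rw0w3 but w1 and w3 have no common successor.
(F3): fails — Rw3w1 and Rw3w0 but w1 and w0 have no common successor.
(F4): condition met.
Valid on: (F4).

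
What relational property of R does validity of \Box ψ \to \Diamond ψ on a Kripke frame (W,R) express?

Suppose □ψ→◇ψ is valid. At any x set V(ψ)=W. Then □ψ at x, so ◇ψ at x, so x has a successor.
The converse is a direct semantic check.
So the correspondent is seriality.

seriality: \forall x \exists y Rxy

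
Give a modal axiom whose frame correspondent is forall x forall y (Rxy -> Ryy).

□(□r → r)

This is shift-reflexivity; the standard corresponding axiom is T□: □(□r → r).
Suppose □(□r→r) is valid. Take Rxy and set V(r)={w : Ryw}. Then at y, □r holds; since □(□r→r) at x, □r→r at y, so r at y, i.e. Ryy.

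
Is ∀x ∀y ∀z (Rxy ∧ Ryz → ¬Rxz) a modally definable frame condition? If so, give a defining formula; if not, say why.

If a class were modally definable it would be closed under surjective bounded morphisms (Goldblatt–Thomason).
The 3-cycle (worlds s,t,u with s→t→u→s) is intransitive. Mapping every world to a single reflexive point • is a surjective bounded morphism; the reflexive point is not intransitive (R••∧R•• but R••).
So no modal formula (or set of formulas) defines exactly the intransitive frames.

Not definable by any modal formula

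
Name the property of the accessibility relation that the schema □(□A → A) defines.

Shift-reflexivity

This schema is the T□ axiom.
Its frame correspondent is shift-reflexivity — ∀x ∀y (Rxy → Ryy).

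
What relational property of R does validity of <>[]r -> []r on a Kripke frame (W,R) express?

The Euclidean property

Equivalently (dual form): ◇r → □◇r.
Suppose ◇r→□◇r is valid. Take Rxy, Rxz and set V(r)={y}. Then ◇r at x, so □◇r at x, so ◇r at z, so some w with Rzw has r; w=y, i.e. Rzy. By symmetry of the argument, Ryz.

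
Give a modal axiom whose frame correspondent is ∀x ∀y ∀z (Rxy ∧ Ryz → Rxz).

□r → □□r

This is transitivity; the standard corresponding axiom is 4: □r → □□r.
Suppose □r→□□r is valid. Take Rxy, Ryz and set V(r)={w : Rxw}. Then □r at x, so □□r at x, so □r at y, so r at z, i.e. Rxz.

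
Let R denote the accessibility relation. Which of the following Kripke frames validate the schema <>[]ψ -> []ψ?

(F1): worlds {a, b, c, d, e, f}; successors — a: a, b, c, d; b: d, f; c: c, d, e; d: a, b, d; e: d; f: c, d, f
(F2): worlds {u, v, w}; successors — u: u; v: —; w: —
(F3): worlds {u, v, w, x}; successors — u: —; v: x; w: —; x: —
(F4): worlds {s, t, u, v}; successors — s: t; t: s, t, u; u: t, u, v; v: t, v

(F2)

Frame correspondent (Sahlqvist): forall x forall y forall z (Rxy & Rxz -> Ryz) — i.e. the Euclidean property.
(F1): fails — Rab and Rab but not Rbb.
(F2): condition met.
(F3): fails — Rvx and Rvx but not Rxx.
(F4): fails — Rts and Rts but not Rss.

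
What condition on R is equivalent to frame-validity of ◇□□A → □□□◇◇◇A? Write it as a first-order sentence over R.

∀x ∀y ∀z ((xRy ∧ xR³z) → ∃w (yR²w ∧ zR³w))

This is a Sahlqvist (Geach-type) schema ◇^1□^2A → □^3◇^3A.
Minimal-valuation argument: fix x; take any y with xR^1y and any z with xR^3z. Set V(A) to the set of worlds R-reachable from y in exactly 2 steps. Then □^2A holds at y, so the antecedent holds at x; validity forces ◇^3A at z, giving a w with zR^3w and yR^2w.
First-order correspondent: ∀x ∀y ∀z ((xRy ∧ xR³z) → ∃w (yR²w ∧ zR³w)).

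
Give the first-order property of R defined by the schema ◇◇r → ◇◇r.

This is a Sahlqvist (Geach-type) schema ◇^2□^0r → □^0◇^2r.
Minimal-valuation argument: fix x; take any y with xR^2y and any z with xR^0z. Set V(r) to the set of worlds R-reachable from y in exactly 0 steps. Then □^0r holds at y, so the antecedent holds at x; validity forces ◇^2r at z, giving a w with zR^2w and yR^0w.
First-order correspondent: ∀x ∀y (xR²y → ∃w (y = w ∧ xR²w)).

∀x ∀y (xR²y → ∃w (y = w ∧ xR²w))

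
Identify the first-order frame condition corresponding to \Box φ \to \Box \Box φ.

Suppose □φ→□□φ is valid. Take Rxy, Ryz and set V(φ)={w : Rxw}. Then □φ at x, so □□φ at x, so □φ at y, so φ at z, i.e. Rxz.
Conversely, on a frame with transitivity the schema holds at every world under every valuation.
So the correspondent is transitivity.

Transitivity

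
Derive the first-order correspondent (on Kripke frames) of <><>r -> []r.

forall x forall y forall z ((x R^2 y & xRz) -> exists w (y = w & z = w))

This is a Sahlqvist (Geach-type) schema ◇^2□^0r → □^1◇^0r.
First-order correspondent: forall x forall y forall z ((x R^2 y & xRz) -> exists w (y = w & z = w)).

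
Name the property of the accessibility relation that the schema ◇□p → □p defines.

Equivalently (dual form): ◇p → □◇p.
Suppose ◇p→□◇p is valid. Take Rxy, Rxz and set V(p)={y}. Then ◇p at x, so □◇p at x, so ◇p at z, so some w with Rzw has p; w=y, i.e. Rzy. By symmetry of the argument, Ryz.

the Euclidean property: ∀x ∀y ∀z (Rxy ∧ Rxz → Ryz)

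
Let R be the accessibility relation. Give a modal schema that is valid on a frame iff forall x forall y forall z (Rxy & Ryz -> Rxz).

□r → □□r

This is transitivity; the standard corresponding axiom is 4: □r → □□r.
Suppose □r→□□r is valid. Take Rxy, Ryz and set V(r)={w : Rxw}. Then □r at x, so □□r at x, so □r at y, so r at z, i.e. Rxz.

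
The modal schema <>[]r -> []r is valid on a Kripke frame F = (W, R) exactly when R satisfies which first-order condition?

The Euclidean property

Equivalently (dual form): ◇r → □◇r.
Suppose ◇r→□◇r is valid. Take Rxy, Rxz and set V(r)={y}. Then ◇r at x, so □◇r at x, so ◇r at z, so some w with Rzw has r; w=y, i.e. Rzy. By symmetry of the argument, Ryz.
Conversely, any frame satisfying forall x forall y forall z (Rxy & Rxz -> Ryz) validates the schema.
So the correspondent is the Euclidean property.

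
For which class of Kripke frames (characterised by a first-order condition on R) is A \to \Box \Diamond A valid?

Suppose A→□◇A is valid. Take Rxy and set V(A)={x}. Then A at x, so □◇A at x, so ◇A at y, so some z with Ryz has A; z=x, i.e. Ryx.
The converse is a direct semantic check.
So the correspondent is symmetry.

symmetry: \forall x \forall y (Rxy \to Ryx)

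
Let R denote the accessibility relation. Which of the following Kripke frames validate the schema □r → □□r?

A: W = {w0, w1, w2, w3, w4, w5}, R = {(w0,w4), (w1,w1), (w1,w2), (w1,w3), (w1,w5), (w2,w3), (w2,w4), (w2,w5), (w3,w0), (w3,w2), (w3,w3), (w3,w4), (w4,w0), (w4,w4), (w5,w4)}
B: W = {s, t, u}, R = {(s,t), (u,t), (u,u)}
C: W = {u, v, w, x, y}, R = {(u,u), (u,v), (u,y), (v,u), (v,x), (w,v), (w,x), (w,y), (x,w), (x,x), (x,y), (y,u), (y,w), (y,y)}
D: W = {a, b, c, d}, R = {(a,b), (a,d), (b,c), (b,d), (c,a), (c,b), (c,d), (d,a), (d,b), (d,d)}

Frame correspondent (Sahlqvist): ∀x ∀y ∀z (Rxy ∧ Ryz → Rxz) — i.e. transitivity.
A: fails — Rw1w5 and Rw5w4 but not Rw1w4.
B: condition met.
C: fails — Ruv and Rvx but not Rux.
D: fails — Rbc and Rcb but not Rbb.

B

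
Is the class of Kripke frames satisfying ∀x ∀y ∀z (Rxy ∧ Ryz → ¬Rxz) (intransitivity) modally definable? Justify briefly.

No

If a class were modally definable it would be closed under surjective bounded morphisms (Goldblatt–Thomason).
The 5-cycle (worlds s,t,u,v,w with s→t→u→v→w→s) is intransitive. Mapping every world to a single reflexive point • is a surjective bounded morphism; the reflexive point is not intransitive (R••∧R•• but R••).
So no modal formula (or set of formulas) defines exactly the intransitive frames.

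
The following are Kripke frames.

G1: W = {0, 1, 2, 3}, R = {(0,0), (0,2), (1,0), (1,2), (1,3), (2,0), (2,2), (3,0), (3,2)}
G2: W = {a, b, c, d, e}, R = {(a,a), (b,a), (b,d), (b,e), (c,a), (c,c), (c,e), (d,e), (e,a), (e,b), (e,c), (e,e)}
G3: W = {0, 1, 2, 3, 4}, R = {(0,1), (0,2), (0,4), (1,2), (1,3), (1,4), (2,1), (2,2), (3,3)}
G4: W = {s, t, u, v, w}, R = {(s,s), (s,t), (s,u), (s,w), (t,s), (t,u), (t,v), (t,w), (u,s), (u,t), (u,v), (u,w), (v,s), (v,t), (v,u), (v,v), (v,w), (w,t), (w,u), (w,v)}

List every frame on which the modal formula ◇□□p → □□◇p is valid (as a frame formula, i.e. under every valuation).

This is the axiom for a generalized confluence (Geach) condition; its first-order frame correspondent is ∀x ∀y ∀z ((xRy ∧ xR²z) → ∃w (yR²w ∧ zRw)).
G1: holds.
G2: fails — eRa, eR²d but no w with aR²w and dRw.
G3: fails — 0R1, 0R²4 but no w with 1R²w and 4Rw.
G4: holds.

G1, G4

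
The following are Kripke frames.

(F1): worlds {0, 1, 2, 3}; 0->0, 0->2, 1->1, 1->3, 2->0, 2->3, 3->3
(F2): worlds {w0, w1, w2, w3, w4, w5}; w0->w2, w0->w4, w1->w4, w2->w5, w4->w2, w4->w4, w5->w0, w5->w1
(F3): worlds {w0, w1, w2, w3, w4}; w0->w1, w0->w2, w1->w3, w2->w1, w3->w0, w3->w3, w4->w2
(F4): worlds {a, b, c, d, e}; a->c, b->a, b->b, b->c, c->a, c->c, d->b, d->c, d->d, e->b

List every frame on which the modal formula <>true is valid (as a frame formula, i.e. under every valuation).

The schema corresponds to seriality: forall x exists y Rxy.
(F1): condition met.
(F2): fails — world w3 has no successor.
(F3): condition met.
(F4): condition met.
Valid on: (F1), (F3), (F4).

(F1), (F3), (F4)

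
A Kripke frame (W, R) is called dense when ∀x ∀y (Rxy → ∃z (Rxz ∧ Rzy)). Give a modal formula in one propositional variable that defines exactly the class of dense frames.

This is density; the standard corresponding axiom is C4: □□q → □q.

□□q → □q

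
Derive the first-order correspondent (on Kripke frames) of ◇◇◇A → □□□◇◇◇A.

∀x ∀y ∀z ((xR³y ∧ xR³z) → ∃w (y = w ∧ zR³w))

This is a Sahlqvist (Geach-type) schema ◇^3□^0A → □^3◇^3A.
Minimal-valuation argument: fix x; take any y with xR^3y and any z with xR^3z. Set V(A) to the set of worlds R-reachable from y in exactly 0 steps. Then □^0A holds at y, so the antecedent holds at x; validity forces ◇^3A at z, giving a w with zR^3w and yR^0w.
First-order correspondent: ∀x ∀y ∀z ((xR³y ∧ xR³z) → ∃w (y = w ∧ zR³w)).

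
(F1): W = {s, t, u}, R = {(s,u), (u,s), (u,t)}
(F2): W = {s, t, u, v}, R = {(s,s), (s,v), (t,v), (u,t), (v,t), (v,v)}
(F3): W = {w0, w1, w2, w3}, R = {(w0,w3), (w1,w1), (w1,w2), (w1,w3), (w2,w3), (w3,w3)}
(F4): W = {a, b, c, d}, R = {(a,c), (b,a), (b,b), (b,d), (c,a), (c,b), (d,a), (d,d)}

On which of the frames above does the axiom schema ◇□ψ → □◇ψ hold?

(F2), (F3)

The schema corresponds to convergence: ∀x ∀y ∀z (Rxy ∧ Rxz → ∃w (Ryw ∧ Rzw)).
(F1): fails — Rus and Rut but s and t have no common successor.
(F2): condition met.
(F3): condition met.
(F4): fails — Rbb and Rba but b and a have no common successor.
Valid on: (F2), (F3).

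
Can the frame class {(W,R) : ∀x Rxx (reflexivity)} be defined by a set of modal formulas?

The condition is reflexivity. A defining modal formula is □q → q.

Yes — defined by □q → q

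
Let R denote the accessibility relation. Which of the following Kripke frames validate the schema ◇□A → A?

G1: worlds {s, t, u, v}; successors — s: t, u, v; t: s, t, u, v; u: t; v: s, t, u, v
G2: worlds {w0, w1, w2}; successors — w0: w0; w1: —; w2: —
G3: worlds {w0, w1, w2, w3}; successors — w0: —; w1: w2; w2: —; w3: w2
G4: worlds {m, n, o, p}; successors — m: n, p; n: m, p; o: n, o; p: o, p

This is the axiom for symmetry; its first-order frame correspondent is ∀x ∀y (Rxy → Ryx).
G1: fails — Rvu but not Ruv.
G2: holds.
G3: fails — Rw1w2 but not Rw2w1.
G4: fails — Ron but not Rno.
Valid on: G2.

G2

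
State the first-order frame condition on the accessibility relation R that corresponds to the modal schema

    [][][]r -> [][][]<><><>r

forall x forall z (x R^3 z -> exists w (x R^3 w & z R^3 w))

This is a Sahlqvist (Geach-type) schema ◇^0□^3r → □^3◇^3r.
Minimal-valuation argument: fix x; take any y with xR^0y and any z with xR^3z. Set V(r) to the set of worlds R-reachable from y in exactly 3 steps. Then □^3r holds at y, so the antecedent holds at x; validity forces ◇^3r at z, giving a w with zR^3w and yR^3w.
First-order correspondent: forall x forall z (x R^3 z -> exists w (x R^3 w & z R^3 w)).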